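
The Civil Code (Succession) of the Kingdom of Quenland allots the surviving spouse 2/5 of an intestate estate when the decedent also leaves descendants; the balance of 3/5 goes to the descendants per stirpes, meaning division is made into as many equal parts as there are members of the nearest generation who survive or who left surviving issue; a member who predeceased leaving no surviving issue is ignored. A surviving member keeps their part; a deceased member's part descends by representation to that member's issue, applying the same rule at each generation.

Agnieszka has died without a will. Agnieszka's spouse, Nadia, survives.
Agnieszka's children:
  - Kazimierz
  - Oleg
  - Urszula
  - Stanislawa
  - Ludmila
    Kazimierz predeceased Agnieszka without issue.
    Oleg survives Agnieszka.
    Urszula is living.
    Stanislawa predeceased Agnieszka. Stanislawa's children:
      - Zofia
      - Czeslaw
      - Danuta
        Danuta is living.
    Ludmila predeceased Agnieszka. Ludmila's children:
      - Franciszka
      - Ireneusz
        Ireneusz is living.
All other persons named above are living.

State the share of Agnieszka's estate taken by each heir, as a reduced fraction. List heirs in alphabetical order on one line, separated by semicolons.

Nadia, as surviving spouse, takes 2/5.
The remaining 3/5 passes to Agnieszka's descendants per stirpes.
Kazimierz left no surviving issue, so that branch lapses and is disregarded.
The 3/5 is divided into 4 equal shares of 3/20 among Oleg, Urszula, Stanislawa, Ludmila.
Oleg is living and takes 3/20.
Urszula is living and takes 3/20.
Stanislawa predeceased; the 3/20 allotted to Stanislawa's branch passes to Stanislawa's issue by representation.
The 3/20 is divided into 3 equal shares of 1/20 among Zofia, Czeslaw, Danuta.
Zofia is living and takes 1/20.
Czeslaw is living and takes 1/20.
Danuta is living and takes 1/20.
Ludmila predeceased; the 3/20 allotted to Ludmila's branch passes to Ludmila's issue by representation.
The 3/20 is divided into 2 equal shares of 3/40 among Franciszka, Ireneusz.
Franciszka is living and takes 3/40.
Ireneusz is living and takes 3/40.

Czeslaw 1/20; Danuta 1/20; Franciszka 3/40; Ireneusz 3/40; Nadia 2/5; Oleg 3/20; Urszula 3/20; Zofia 1/20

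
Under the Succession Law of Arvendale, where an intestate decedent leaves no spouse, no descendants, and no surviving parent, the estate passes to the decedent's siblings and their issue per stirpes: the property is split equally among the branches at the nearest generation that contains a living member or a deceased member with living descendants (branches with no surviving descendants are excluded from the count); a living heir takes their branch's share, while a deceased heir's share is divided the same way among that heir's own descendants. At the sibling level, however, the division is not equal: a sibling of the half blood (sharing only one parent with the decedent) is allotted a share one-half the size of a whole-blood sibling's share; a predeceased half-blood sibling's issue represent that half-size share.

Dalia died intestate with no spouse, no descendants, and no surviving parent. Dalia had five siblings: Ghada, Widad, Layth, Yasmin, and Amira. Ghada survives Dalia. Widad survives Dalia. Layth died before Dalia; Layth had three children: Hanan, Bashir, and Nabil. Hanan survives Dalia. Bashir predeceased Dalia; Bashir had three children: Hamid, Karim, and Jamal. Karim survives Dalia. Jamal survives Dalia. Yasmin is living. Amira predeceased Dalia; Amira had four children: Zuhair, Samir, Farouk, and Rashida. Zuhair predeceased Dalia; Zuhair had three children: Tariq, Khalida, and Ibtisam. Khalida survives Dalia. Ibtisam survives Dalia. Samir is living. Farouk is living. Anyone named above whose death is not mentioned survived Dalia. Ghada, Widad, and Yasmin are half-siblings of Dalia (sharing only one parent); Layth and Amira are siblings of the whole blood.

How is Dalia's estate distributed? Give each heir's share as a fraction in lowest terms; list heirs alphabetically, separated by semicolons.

No spouse, descendants, or parent survives, so the estate passes to Dalia's siblings per stirpes.
Half-blood siblings count for one-half the weight of whole-blood siblings at the initial division.
Dividing 1 in proportion to weights (total weight 7/2): Ghada (weight 1/2) → 1/7; Widad (weight 1/2) → 1/7; Layth (weight 1) → 2/7; Yasmin (weight 1/2) → 1/7; Amira (weight 1) → 2/7.
Ghada is living and takes 1/7.
Widad is living and takes 1/7.
Layth predeceased; the 2/7 allotted to Layth's branch passes to Layth's issue by representation.
The 2/7 is divided into 3 equal shares of 2/21 among Hanan, Bashir, Nabil.
Hanan is living and takes 2/21.
Bashir predeceased; the 2/21 allotted to Bashir's branch passes to Bashir's issue by representation.
The 2/21 is divided into 3 equal shares of 2/63 among Hamid, Karim, Jamal.
Hamid is living and takes 2/63.
Karim is living and takes 2/63.
Jamal is living and takes 2/63.
Nabil is living and takes 2/21.
Yasmin is living and takes 1/7.
Amira predeceased; the 2/7 allotted to Amira's branch passes to Amira's issue by representation.
The 2/7 is divided into 4 equal shares of 1/14 among Zuhair, Samir, Farouk, Rashida.
Zuhair predeceased; the 1/14 allotted to Zuhair's branch passes to Zuhair's issue by representation.
The 1/14 is divided into 3 equal shares of 1/42 among Tariq, Khalida, Ibtisam.
Tariq is living and takes 1/42.
Khalida is living and takes 1/42.
Ibtisam is living and takes 1/42.
Samir is living and takes 1/14.
Farouk is living and takes 1/14.
Rashida is living and takes 1/14.

Farouk 1/14; Ghada 1/7; Hamid 2/63; Hanan 2/21; Ibtisam 1/42; Jamal 2/63; Karim 2/63; Khalida 1/42; Nabil 2/21; Rashida 1/14; Samir 1/14; Tariq 1/42; Widad 1/7; Yasmin 1/7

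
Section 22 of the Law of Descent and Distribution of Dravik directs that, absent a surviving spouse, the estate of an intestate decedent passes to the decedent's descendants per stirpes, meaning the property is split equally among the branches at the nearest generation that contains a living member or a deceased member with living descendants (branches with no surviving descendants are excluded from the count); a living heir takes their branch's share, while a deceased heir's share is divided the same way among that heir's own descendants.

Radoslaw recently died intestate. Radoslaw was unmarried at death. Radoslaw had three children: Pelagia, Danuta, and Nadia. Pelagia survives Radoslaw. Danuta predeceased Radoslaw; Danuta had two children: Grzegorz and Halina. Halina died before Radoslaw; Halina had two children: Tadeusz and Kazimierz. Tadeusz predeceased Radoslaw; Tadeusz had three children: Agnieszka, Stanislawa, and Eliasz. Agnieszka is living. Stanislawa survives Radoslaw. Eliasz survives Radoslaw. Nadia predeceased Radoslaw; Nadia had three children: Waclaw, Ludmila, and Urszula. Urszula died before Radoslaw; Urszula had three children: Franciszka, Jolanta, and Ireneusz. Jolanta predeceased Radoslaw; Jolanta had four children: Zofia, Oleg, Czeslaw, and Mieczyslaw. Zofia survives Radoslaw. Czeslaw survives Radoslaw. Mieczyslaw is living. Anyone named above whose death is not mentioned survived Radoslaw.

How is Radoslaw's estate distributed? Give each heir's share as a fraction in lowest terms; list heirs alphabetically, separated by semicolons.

There is no surviving spouse, so the entire estate passes to Radoslaw's descendants per stirpes.
The estate is divided into 3 equal shares of 1/3 among Pelagia, Danuta, Nadia.
Pelagia is living and takes 1/3.
Danuta predeceased; the 1/3 allotted to Danuta's branch passes to Danuta's issue by representation.
The 1/3 is divided into 2 equal shares of 1/6 among Grzegorz, Halina.
Grzegorz is living and takes 1/6.
Halina predeceased; the 1/6 allotted to Halina's branch passes to Halina's issue by representation.
The 1/6 is divided into 2 equal shares of 1/12 among Tadeusz, Kazimierz.
Tadeusz predeceased; the 1/12 allotted to Tadeusz's branch passes to Tadeusz's issue by representation.
The 1/12 is divided into 3 equal shares of 1/36 among Agnieszka, Stanislawa, Eliasz.
Agnieszka is living and takes 1/36.
Stanislawa is living and takes 1/36.
Eliasz is living and takes 1/36.
Kazimierz is living and takes 1/12.
Nadia predeceased; the 1/3 allotted to Nadia's branch passes to Nadia's issue by representation.
The 1/3 is divided into 3 equal shares of 1/9 among Waclaw, Ludmila, Urszula.
Waclaw is living and takes 1/9.
Ludmila is living and takes 1/9.
Urszula predeceased; the 1/9 allotted to Urszula's branch passes to Urszula's issue by representation.
The 1/9 is divided into 3 equal shares of 1/27 among Franciszka, Jolanta, Ireneusz.
Franciszka is living and takes 1/27.
Jolanta predeceased; the 1/27 allotted to Jolanta's branch passes to Jolanta's issue by representation.
The 1/27 is divided into 4 equal shares of 1/108 among Zofia, Oleg, Czeslaw, Mieczyslaw.
Zofia is living and takes 1/108.
Oleg is living and takes 1/108.
Czeslaw is living and takes 1/108.
Mieczyslaw is living and takes 1/108.
Ireneusz is living and takes 1/27.

Agnieszka 1/36; Czeslaw 1/108; Eliasz 1/36; Franciszka 1/27; Grzegorz 1/6; Ireneusz 1/27; Kazimierz 1/12; Ludmila 1/9; Mieczyslaw 1/108; Oleg 1/108; Pelagia 1/3; Stanislawa 1/36; Waclaw 1/9; Zofia 1/108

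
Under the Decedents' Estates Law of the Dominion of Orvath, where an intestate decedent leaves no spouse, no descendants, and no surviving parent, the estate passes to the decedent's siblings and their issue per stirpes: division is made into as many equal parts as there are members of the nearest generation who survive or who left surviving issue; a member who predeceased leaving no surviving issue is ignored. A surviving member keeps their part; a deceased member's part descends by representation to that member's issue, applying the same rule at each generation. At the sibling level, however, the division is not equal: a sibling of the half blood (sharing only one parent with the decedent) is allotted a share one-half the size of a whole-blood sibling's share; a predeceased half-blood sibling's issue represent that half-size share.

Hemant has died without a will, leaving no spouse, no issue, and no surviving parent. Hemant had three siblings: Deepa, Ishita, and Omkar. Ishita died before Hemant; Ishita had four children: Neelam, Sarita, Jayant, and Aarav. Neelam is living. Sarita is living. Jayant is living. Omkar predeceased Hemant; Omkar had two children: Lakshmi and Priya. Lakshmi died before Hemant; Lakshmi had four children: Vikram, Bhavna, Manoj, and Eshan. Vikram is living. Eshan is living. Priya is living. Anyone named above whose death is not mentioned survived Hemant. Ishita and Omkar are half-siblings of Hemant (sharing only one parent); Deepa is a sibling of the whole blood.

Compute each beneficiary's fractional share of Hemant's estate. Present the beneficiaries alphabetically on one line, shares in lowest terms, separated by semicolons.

Aarav 1/16; Bhavna 1/32; Deepa 1/2; Eshan 1/32; Jayant 1/16; Manoj 1/32; Neelam 1/16; Priya 1/8; Sarita 1/16; Vikram 1/32

No spouse, descendants, or parent survives, so the estate passes to Hemant's siblings per stirpes.
Half-blood siblings count for one-half the weight of whole-blood siblings at the initial division.
Dividing 1 in proportion to weights (total weight 2): Deepa (weight 1) → 1/2; Ishita (weight 1/2) → 1/4; Omkar (weight 1/2) → 1/4.
Deepa is living and takes 1/2.
Ishita predeceased; the 1/4 allotted to Ishita's branch passes to Ishita's issue by representation.
The 1/4 is divided into 4 equal shares of 1/16 among Neelam, Sarita, Jayant, Aarav.
Neelam is living and takes 1/16.
Sarita is living and takes 1/16.
Jayant is living and takes 1/16.
Aarav is living and takes 1/16.
Omkar predeceased; the 1/4 allotted to Omkar's branch passes to Omkar's issue by representation.
The 1/4 is divided into 2 equal shares of 1/8 among Lakshmi, Priya.
Lakshmi predeceased; the 1/8 allotted to Lakshmi's branch passes to Lakshmi's issue by representation.
The 1/8 is divided into 4 equal shares of 1/32 among Vikram, Bhavna, Manoj, Eshan.
Vikram is living and takes 1/32.
Bhavna is living and takes 1/32.
Manoj is living and takes 1/32.
Eshan is living and takes 1/32.
Priya is living and takes 1/8.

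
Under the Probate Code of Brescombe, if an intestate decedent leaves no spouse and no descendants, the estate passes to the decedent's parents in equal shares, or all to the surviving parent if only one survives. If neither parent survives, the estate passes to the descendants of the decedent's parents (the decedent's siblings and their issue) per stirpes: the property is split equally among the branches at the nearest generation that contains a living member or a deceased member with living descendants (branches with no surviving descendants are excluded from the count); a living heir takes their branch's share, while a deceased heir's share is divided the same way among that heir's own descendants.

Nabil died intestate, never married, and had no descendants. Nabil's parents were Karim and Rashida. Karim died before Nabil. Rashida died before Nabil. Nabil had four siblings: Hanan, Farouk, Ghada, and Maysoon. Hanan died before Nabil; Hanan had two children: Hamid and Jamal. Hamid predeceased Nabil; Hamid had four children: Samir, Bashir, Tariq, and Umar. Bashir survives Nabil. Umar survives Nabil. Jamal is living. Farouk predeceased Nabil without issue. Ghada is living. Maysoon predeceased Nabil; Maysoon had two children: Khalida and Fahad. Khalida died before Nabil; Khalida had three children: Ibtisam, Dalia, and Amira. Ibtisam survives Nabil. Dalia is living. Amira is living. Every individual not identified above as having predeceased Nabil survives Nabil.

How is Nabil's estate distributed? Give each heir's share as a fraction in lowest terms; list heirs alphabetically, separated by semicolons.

Neither parent survives and there are no descendants, so the estate passes to Nabil's siblings and their issue per stirpes.
Farouk left no surviving issue, so that branch lapses and is disregarded.
The estate is divided into 3 equal shares of 1/3 among Hanan, Ghada, Maysoon.
Hanan predeceased; the 1/3 allotted to Hanan's branch passes to Hanan's issue by representation.
The 1/3 is divided into 2 equal shares of 1/6 among Hamid, Jamal.
Hamid predeceased; the 1/6 allotted to Hamid's branch passes to Hamid's issue by representation.
The 1/6 is divided into 4 equal shares of 1/24 among Samir, Bashir, Tariq, Umar.
Samir is living and takes 1/24.
Bashir is living and takes 1/24.
Tariq is living and takes 1/24.
Umar is living and takes 1/24.
Jamal is living and takes 1/6.
Ghada is living and takes 1/3.
Maysoon predeceased; the 1/3 allotted to Maysoon's branch passes to Maysoon's issue by representation.
The 1/3 is divided into 2 equal shares of 1/6 among Khalida, Fahad.
Khalida predeceased; the 1/6 allotted to Khalida's branch passes to Khalida's issue by representation.
The 1/6 is divided into 3 equal shares of 1/18 among Ibtisam, Dalia, Amira.
Ibtisam is living and takes 1/18.
Dalia is living and takes 1/18.
Amira is living and takes 1/18.
Fahad is living and takes 1/6.

Amira 1/18; Bashir 1/24; Dalia 1/18; Fahad 1/6; Ghada 1/3; Ibtisam 1/18; Jamal 1/6; Samir 1/24; Tariq 1/24; Umar 1/24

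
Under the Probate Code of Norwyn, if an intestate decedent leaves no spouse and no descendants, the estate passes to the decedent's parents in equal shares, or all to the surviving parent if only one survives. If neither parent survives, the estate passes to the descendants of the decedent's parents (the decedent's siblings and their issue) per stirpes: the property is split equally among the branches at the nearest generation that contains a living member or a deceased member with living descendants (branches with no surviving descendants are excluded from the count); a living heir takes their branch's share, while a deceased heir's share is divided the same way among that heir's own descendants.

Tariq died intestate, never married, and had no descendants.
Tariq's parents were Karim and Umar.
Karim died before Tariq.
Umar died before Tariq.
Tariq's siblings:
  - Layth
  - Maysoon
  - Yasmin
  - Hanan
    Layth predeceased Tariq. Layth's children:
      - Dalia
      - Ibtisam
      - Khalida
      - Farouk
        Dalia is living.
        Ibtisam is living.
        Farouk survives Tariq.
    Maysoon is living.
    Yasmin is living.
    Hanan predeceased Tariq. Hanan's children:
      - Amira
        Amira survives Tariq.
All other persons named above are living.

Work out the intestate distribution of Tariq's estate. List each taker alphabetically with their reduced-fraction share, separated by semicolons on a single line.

Amira 1/4; Dalia 1/16; Farouk 1/16; Ibtisam 1/16; Khalida 1/16; Maysoon 1/4; Yasmin 1/4

Neither parent survives and there are no descendants, so the estate passes to Tariq's siblings and their issue per stirpes.
The estate is divided into 4 equal shares of 1/4 among Layth, Maysoon, Yasmin, Hanan.
Layth predeceased; the 1/4 allotted to Layth's branch passes to Layth's issue by representation.
The 1/4 is divided into 4 equal shares of 1/16 among Dalia, Ibtisam, Khalida, Farouk.
Dalia is living and takes 1/16.
Ibtisam is living and takes 1/16.
Khalida is living and takes 1/16.
Farouk is living and takes 1/16.
Maysoon is living and takes 1/4.
Yasmin is living and takes 1/4.
Hanan predeceased; the 1/4 allotted to Hanan's branch passes to Hanan's issue by representation.
Amira is the sole taker at this level and receives the full 1/4.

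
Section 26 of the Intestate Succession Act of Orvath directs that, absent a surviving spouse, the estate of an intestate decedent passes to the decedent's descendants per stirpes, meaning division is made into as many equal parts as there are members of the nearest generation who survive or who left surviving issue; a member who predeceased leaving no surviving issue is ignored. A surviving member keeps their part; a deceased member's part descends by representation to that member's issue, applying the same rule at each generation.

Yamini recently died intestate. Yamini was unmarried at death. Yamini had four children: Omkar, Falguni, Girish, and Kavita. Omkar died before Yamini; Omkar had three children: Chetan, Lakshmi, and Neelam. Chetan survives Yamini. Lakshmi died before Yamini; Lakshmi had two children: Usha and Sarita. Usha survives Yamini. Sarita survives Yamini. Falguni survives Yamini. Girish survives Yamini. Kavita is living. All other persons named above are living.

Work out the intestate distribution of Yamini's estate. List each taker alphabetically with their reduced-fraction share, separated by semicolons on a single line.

Chetan 1/12; Falguni 1/4; Girish 1/4; Kavita 1/4; Neelam 1/12; Sarita 1/24; Usha 1/24

There is no surviving spouse, so the entire estate passes to Yamini's descendants per stirpes.
The estate is divided into 4 equal shares of 1/4 among Omkar, Falguni, Girish, Kavita.
Omkar predeceased; the 1/4 allotted to Omkar's branch passes to Omkar's issue by representation.
The 1/4 is divided into 3 equal shares of 1/12 among Chetan, Lakshmi, Neelam.
Chetan is living and takes 1/12.
Lakshmi predeceased; the 1/12 allotted to Lakshmi's branch passes to Lakshmi's issue by representation.
The 1/12 is divided into 2 equal shares of 1/24 among Usha, Sarita.
Usha is living and takes 1/24.
Sarita is living and takes 1/24.
Neelam is living and takes 1/12.
Falguni is living and takes 1/4.
Girish is living and takes 1/4.
Kavita is living and takes 1/4.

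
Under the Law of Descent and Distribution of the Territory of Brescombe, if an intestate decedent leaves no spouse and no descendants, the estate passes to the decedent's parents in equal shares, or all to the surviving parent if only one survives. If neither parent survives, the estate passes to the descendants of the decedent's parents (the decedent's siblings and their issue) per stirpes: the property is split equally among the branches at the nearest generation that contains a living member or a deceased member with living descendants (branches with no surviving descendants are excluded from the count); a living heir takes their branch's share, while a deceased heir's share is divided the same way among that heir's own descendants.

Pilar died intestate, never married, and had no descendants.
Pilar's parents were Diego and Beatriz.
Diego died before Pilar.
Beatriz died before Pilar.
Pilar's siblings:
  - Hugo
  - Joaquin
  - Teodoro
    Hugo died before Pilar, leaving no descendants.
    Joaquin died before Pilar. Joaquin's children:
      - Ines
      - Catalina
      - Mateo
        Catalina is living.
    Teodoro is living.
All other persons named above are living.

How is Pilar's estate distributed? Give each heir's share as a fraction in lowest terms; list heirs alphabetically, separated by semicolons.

Catalina 1/6; Ines 1/6; Mateo 1/6; Teodoro 1/2

Neither parent survives and there are no descendants, so the estate passes to Pilar's siblings and their issue per stirpes.
Hugo left no surviving issue, so that branch lapses and is disregarded.
The estate is divided into 2 equal shares of 1/2 among Joaquin, Teodoro.
Joaquin predeceased; the 1/2 allotted to Joaquin's branch passes to Joaquin's issue by representation.
The 1/2 is divided into 3 equal shares of 1/6 among Ines, Catalina, Mateo.
Ines is living and takes 1/6.
Catalina is living and takes 1/6.
Mateo is living and takes 1/6.
Teodoro is living and takes 1/2.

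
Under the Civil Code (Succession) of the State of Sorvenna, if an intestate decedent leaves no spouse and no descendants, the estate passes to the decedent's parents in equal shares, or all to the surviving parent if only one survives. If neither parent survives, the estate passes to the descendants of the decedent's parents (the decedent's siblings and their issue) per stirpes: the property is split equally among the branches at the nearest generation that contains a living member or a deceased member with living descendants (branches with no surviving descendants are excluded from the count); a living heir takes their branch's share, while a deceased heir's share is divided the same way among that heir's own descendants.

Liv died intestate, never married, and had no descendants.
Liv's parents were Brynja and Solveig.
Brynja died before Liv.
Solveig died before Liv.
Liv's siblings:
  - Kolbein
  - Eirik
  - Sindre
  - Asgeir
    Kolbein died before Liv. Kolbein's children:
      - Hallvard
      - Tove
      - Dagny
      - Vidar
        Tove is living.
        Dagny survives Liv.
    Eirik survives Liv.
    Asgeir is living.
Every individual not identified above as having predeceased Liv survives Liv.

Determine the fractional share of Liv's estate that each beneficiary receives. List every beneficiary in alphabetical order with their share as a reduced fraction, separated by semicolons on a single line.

Asgeir 1/4; Dagny 1/16; Eirik 1/4; Hallvard 1/16; Sindre 1/4; Tove 1/16; Vidar 1/16

Neither parent survives and there are no descendants, so the estate passes to Liv's siblings and their issue per stirpes.
The estate is divided into 4 equal shares of 1/4 among Kolbein, Eirik, Sindre, Asgeir.
Kolbein predeceased; the 1/4 allotted to Kolbein's branch passes to Kolbein's issue by representation.
The 1/4 is divided into 4 equal shares of 1/16 among Hallvard, Tove, Dagny, Vidar.
Hallvard is living and takes 1/16.
Tove is living and takes 1/16.
Dagny is living and takes 1/16.
Vidar is living and takes 1/16.
Eirik is living and takes 1/4.
Sindre is living and takes 1/4.
Asgeir is living and takes 1/4.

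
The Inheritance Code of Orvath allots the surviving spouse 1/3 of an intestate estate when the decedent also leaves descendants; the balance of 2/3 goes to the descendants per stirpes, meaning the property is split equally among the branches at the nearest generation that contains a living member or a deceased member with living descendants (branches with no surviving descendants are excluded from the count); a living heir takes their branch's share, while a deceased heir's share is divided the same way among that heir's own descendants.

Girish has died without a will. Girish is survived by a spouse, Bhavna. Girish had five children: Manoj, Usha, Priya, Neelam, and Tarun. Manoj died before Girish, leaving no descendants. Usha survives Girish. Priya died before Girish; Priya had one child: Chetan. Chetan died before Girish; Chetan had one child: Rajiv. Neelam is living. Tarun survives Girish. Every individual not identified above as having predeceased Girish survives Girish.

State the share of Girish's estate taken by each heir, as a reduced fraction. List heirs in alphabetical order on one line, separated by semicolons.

Bhavna, as surviving spouse, takes 1/3.
The remaining 2/3 passes to Girish's descendants per stirpes.
Manoj left no surviving issue, so that branch lapses and is disregarded.
The 2/3 is divided into 4 equal shares of 1/6 among Usha, Priya, Neelam, Tarun.
Usha is living and takes 1/6.
Priya predeceased; the 1/6 allotted to Priya's branch passes to Priya's issue by representation.
Chetan's line is the sole branch at this level, so the full 1/6 passes to Chetan's issue by representation.
Rajiv is the sole taker at this level and receives the full 1/6.
Neelam is living and takes 1/6.
Tarun is living and takes 1/6.

Bhavna 1/3; Neelam 1/6; Rajiv 1/6; Tarun 1/6; Usha 1/6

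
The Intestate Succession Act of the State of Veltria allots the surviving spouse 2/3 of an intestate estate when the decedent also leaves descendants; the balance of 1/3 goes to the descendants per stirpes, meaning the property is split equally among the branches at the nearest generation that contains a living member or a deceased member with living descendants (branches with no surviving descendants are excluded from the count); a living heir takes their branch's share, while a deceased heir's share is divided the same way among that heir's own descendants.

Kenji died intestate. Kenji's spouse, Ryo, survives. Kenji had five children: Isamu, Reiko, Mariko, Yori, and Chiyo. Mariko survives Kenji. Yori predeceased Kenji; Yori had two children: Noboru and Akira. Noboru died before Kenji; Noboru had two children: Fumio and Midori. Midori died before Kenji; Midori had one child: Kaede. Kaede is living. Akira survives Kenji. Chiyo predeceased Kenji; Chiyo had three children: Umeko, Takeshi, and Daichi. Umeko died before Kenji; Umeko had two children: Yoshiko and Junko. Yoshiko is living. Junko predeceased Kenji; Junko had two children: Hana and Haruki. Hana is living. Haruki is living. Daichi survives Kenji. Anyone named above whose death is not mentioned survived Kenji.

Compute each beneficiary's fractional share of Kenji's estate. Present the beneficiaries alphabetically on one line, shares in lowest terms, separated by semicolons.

Ryo, as surviving spouse, takes 2/3.
The remaining 1/3 passes to Kenji's descendants per stirpes.
The 1/3 is divided into 5 equal shares of 1/15 among Isamu, Reiko, Mariko, Yori, Chiyo.
Isamu is living and takes 1/15.
Reiko is living and takes 1/15.
Mariko is living and takes 1/15.
Yori predeceased; the 1/15 allotted to Yori's branch passes to Yori's issue by representation.
The 1/15 is divided into 2 equal shares of 1/30 among Noboru, Akira.
Noboru predeceased; the 1/30 allotted to Noboru's branch passes to Noboru's issue by representation.
The 1/30 is divided into 2 equal shares of 1/60 among Fumio, Midori.
Fumio is living and takes 1/60.
Midori predeceased; the 1/60 allotted to Midori's branch passes to Midori's issue by representation.
Kaede is the sole taker at this level and receives the full 1/60.
Akira is living and takes 1/30.
Chiyo predeceased; the 1/15 allotted to Chiyo's branch passes to Chiyo's issue by representation.
The 1/15 is divided into 3 equal shares of 1/45 among Umeko, Takeshi, Daichi.
Umeko predeceased; the 1/45 allotted to Umeko's branch passes to Umeko's issue by representation.
The 1/45 is divided into 2 equal shares of 1/90 among Yoshiko, Junko.
Yoshiko is living and takes 1/90.
Junko predeceased; the 1/90 allotted to Junko's branch passes to Junko's issue by representation.
The 1/90 is divided into 2 equal shares of 1/180 among Hana, Haruki.
Hana is living and takes 1/180.
Haruki is living and takes 1/180.
Takeshi is living and takes 1/45.
Daichi is living and takes 1/45.

Akira 1/30; Daichi 1/45; Fumio 1/60; Hana 1/180; Haruki 1/180; Isamu 1/15; Kaede 1/60; Mariko 1/15; Reiko 1/15; Ryo 2/3; Takeshi 1/45; Yoshiko 1/90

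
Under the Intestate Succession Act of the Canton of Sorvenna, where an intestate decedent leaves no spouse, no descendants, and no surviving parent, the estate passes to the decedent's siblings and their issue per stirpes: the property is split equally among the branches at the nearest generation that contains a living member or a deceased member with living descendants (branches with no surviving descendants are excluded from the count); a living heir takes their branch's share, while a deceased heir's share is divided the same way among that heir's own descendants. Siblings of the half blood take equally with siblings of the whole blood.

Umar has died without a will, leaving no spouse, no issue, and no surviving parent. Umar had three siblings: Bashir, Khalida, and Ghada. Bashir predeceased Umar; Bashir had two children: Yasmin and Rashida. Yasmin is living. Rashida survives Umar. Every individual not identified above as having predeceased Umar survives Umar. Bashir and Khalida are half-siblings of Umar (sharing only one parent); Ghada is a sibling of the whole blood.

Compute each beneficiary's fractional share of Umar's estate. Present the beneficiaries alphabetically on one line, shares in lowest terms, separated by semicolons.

Ghada 1/3; Khalida 1/3; Rashida 1/6; Yasmin 1/6

No spouse, descendants, or parent survives, so the estate passes to Umar's siblings per stirpes.
Half-blood and whole-blood siblings take equally under the stated rule.
The estate is divided into 3 equal shares of 1/3 among Bashir, Khalida, Ghada.
Bashir predeceased; the 1/3 allotted to Bashir's branch passes to Bashir's issue by representation.
The 1/3 is divided into 2 equal shares of 1/6 among Yasmin, Rashida.
Yasmin is living and takes 1/6.
Rashida is living and takes 1/6.
Khalida is living and takes 1/3.
Ghada is living and takes 1/3.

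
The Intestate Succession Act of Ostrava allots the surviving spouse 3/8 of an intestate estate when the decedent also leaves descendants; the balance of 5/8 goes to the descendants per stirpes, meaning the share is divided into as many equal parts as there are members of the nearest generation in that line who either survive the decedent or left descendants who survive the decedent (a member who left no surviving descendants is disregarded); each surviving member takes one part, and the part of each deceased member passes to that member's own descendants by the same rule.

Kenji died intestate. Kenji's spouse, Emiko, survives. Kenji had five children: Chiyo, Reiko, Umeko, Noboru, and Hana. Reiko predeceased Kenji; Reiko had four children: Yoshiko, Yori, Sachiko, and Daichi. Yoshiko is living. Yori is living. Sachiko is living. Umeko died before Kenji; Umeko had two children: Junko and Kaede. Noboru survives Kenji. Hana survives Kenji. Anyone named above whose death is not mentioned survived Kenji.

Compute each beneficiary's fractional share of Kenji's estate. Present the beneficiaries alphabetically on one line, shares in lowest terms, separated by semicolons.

Chiyo 1/8; Daichi 1/32; Emiko 3/8; Hana 1/8; Junko 1/16; Kaede 1/16; Noboru 1/8; Sachiko 1/32; Yori 1/32; Yoshiko 1/32

Emiko, as surviving spouse, takes 3/8.
The remaining 5/8 passes to Kenji's descendants per stirpes.
The 5/8 is divided into 5 equal shares of 1/8 among Chiyo, Reiko, Umeko, Noboru, Hana.
Chiyo is living and takes 1/8.
Reiko predeceased; the 1/8 allotted to Reiko's branch passes to Reiko's issue by representation.
The 1/8 is divided into 4 equal shares of 1/32 among Yoshiko, Yori, Sachiko, Daichi.
Yoshiko is living and takes 1/32.
Yori is living and takes 1/32.
Sachiko is living and takes 1/32.
Daichi is living and takes 1/32.
Umeko predeceased; the 1/8 allotted to Umeko's branch passes to Umeko's issue by representation.
The 1/8 is divided into 2 equal shares of 1/16 among Junko, Kaede.
Junko is living and takes 1/16.
Kaede is living and takes 1/16.
Noboru is living and takes 1/8.
Hana is living and takes 1/8.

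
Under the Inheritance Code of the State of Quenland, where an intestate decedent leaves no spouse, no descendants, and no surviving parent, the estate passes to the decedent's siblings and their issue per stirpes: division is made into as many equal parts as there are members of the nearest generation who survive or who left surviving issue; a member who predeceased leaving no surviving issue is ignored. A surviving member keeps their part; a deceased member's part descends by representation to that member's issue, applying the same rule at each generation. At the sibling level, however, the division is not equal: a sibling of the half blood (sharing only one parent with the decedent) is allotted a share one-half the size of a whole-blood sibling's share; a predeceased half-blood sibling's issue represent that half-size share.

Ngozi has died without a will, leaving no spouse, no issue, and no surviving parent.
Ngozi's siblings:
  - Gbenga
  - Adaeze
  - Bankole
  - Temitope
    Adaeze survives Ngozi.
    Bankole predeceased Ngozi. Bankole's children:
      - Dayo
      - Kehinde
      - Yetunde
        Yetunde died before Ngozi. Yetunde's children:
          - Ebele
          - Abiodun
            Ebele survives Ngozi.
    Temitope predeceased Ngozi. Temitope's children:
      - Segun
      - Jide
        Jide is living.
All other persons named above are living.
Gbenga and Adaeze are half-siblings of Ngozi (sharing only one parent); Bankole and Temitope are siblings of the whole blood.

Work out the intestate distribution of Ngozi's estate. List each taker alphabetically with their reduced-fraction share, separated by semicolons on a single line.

No spouse, descendants, or parent survives, so the estate passes to Ngozi's siblings per stirpes.
Half-blood siblings count for one-half the weight of whole-blood siblings at the initial division.
Dividing 1 in proportion to weights (total weight 3): Gbenga (weight 1/2) → 1/6; Adaeze (weight 1/2) → 1/6; Bankole (weight 1) → 1/3; Temitope (weight 1) → 1/3.
Gbenga is living and takes 1/6.
Adaeze is living and takes 1/6.
Bankole predeceased; the 1/3 allotted to Bankole's branch passes to Bankole's issue by representation.
The 1/3 is divided into 3 equal shares of 1/9 among Dayo, Kehinde, Yetunde.
Dayo is living and takes 1/9.
Kehinde is living and takes 1/9.
Yetunde predeceased; the 1/9 allotted to Yetunde's branch passes to Yetunde's issue by representation.
The 1/9 is divided into 2 equal shares of 1/18 among Ebele, Abiodun.
Ebele is living and takes 1/18.
Abiodun is living and takes 1/18.
Temitope predeceased; the 1/3 allotted to Temitope's branch passes to Temitope's issue by representation.
The 1/3 is divided into 2 equal shares of 1/6 among Segun, Jide.
Segun is living and takes 1/6.
Jide is living and takes 1/6.

Abiodun 1/18; Adaeze 1/6; Dayo 1/9; Ebele 1/18; Gbenga 1/6; Jide 1/6; Kehinde 1/9; Segun 1/6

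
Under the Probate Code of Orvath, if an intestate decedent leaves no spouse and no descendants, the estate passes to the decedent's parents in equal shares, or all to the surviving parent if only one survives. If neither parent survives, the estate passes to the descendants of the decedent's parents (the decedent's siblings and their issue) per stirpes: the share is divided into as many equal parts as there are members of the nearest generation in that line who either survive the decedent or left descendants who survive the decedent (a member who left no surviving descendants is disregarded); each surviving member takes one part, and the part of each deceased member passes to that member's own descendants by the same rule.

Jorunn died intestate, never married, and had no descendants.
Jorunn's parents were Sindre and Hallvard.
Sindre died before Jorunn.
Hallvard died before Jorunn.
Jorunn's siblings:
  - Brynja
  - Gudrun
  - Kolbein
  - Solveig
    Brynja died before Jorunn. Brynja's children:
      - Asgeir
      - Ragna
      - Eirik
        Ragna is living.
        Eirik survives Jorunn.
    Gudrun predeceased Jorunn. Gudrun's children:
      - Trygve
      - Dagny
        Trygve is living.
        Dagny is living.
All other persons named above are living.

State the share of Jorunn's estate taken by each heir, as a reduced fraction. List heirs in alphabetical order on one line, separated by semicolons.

Neither parent survives and there are no descendants, so the estate passes to Jorunn's siblings and their issue per stirpes.
The estate is divided into 4 equal shares of 1/4 among Brynja, Gudrun, Kolbein, Solveig.
Brynja predeceased; the 1/4 allotted to Brynja's branch passes to Brynja's issue by representation.
The 1/4 is divided into 3 equal shares of 1/12 among Asgeir, Ragna, Eirik.
Asgeir is living and takes 1/12.
Ragna is living and takes 1/12.
Eirik is living and takes 1/12.
Gudrun predeceased; the 1/4 allotted to Gudrun's branch passes to Gudrun's issue by representation.
The 1/4 is divided into 2 equal shares of 1/8 among Trygve, Dagny.
Trygve is living and takes 1/8.
Dagny is living and takes 1/8.
Kolbein is living and takes 1/4.
Solveig is living and takes 1/4.

Asgeir 1/12; Dagny 1/8; Eirik 1/12; Kolbein 1/4; Ragna 1/12; Solveig 1/4; Trygve 1/8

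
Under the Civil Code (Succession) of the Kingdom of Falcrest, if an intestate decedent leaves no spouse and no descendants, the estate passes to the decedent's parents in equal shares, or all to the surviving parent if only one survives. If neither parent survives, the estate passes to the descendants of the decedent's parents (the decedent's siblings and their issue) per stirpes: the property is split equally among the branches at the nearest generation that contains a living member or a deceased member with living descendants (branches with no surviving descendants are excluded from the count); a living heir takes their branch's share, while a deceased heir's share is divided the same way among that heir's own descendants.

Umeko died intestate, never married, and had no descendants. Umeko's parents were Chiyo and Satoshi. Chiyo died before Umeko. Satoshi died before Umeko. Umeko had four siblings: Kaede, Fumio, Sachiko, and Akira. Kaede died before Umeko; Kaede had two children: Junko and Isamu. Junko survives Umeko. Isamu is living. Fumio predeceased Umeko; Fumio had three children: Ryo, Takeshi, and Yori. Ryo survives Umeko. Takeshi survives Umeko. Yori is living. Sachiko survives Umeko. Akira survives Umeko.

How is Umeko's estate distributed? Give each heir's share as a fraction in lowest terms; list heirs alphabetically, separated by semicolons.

Akira 1/4; Isamu 1/8; Junko 1/8; Ryo 1/12; Sachiko 1/4; Takeshi 1/12; Yori 1/12

Neither parent survives and there are no descendants, so the estate passes to Umeko's siblings and their issue per stirpes.
The estate is divided into 4 equal shares of 1/4 among Kaede, Fumio, Sachiko, Akira.
Kaede predeceased; the 1/4 allotted to Kaede's branch passes to Kaede's issue by representation.
The 1/4 is divided into 2 equal shares of 1/8 among Junko, Isamu.
Junko is living and takes 1/8.
Isamu is living and takes 1/8.
Fumio predeceased; the 1/4 allotted to Fumio's branch passes to Fumio's issue by representation.
The 1/4 is divided into 3 equal shares of 1/12 among Ryo, Takeshi, Yori.
Ryo is living and takes 1/12.
Takeshi is living and takes 1/12.
Yori is living and takes 1/12.
Sachiko is living and takes 1/4.
Akira is living and takes 1/4.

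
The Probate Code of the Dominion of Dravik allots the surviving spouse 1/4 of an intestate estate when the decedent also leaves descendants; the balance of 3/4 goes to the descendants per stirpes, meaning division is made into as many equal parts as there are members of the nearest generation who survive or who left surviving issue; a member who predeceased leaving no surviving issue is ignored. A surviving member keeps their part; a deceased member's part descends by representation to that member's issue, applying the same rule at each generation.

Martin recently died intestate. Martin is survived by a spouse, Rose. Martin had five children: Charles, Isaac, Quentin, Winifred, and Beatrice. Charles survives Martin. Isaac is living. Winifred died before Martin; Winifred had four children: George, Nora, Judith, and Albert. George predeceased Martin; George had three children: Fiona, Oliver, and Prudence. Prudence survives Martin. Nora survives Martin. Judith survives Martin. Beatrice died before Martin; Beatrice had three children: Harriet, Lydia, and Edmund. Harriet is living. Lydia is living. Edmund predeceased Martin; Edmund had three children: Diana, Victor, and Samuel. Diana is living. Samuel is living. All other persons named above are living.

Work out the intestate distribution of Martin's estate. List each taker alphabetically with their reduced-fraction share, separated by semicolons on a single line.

Rose, as surviving spouse, takes 1/4.
The remaining 3/4 passes to Martin's descendants per stirpes.
The 3/4 is divided into 5 equal shares of 3/20 among Charles, Isaac, Quentin, Winifred, Beatrice.
Charles is living and takes 3/20.
Isaac is living and takes 3/20.
Quentin is living and takes 3/20.
Winifred predeceased; the 3/20 allotted to Winifred's branch passes to Winifred's issue by representation.
The 3/20 is divided into 4 equal shares of 3/80 among George, Nora, Judith, Albert.
George predeceased; the 3/80 allotted to George's branch passes to George's issue by representation.
The 3/80 is divided into 3 equal shares of 1/80 among Fiona, Oliver, Prudence.
Fiona is living and takes 1/80.
Oliver is living and takes 1/80.
Prudence is living and takes 1/80.
Nora is living and takes 3/80.
Judith is living and takes 3/80.
Albert is living and takes 3/80.
Beatrice predeceased; the 3/20 allotted to Beatrice's branch passes to Beatrice's issue by representation.
The 3/20 is divided into 3 equal shares of 1/20 among Harriet, Lydia, Edmund.
Harriet is living and takes 1/20.
Lydia is living and takes 1/20.
Edmund predeceased; the 1/20 allotted to Edmund's branch passes to Edmund's issue by representation.
The 1/20 is divided into 3 equal shares of 1/60 among Diana, Victor, Samuel.
Diana is living and takes 1/60.
Victor is living and takes 1/60.
Samuel is living and takes 1/60.

Albert 3/80; Charles 3/20; Diana 1/60; Fiona 1/80; Harriet 1/20; Isaac 3/20; Judith 3/80; Lydia 1/20; Nora 3/80; Oliver 1/80; Prudence 1/80; Quentin 3/20; Rose 1/4; Samuel 1/60; Victor 1/60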